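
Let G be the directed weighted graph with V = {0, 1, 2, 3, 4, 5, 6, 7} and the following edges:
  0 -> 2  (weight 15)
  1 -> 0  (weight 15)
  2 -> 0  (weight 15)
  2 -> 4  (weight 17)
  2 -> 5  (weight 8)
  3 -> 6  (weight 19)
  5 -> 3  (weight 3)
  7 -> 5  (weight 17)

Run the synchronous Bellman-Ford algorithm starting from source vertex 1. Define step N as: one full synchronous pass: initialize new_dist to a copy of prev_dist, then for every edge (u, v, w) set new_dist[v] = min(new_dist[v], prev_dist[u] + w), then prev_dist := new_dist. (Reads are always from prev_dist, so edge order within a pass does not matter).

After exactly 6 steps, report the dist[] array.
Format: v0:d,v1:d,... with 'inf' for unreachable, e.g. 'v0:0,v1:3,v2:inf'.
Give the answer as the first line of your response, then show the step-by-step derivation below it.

v0:15,v1:0,v2:30,v3:41,v4:47,v5:38,v6:60,v7:inf

step 1: dist = v0:15,v1:0,v2:inf,v3:inf,v4:inf,v5:inf,v6:inf,v7:inf
step 2: dist = v0:15,v1:0,v2:30,v3:inf,v4:inf,v5:inf,v6:inf,v7:inf
step 3: dist = v0:15,v1:0,v2:30,v3:inf,v4:47,v5:38,v6:inf,v7:inf
step 4: dist = v0:15,v1:0,v2:30,v3:41,v4:47,v5:38,v6:inf,v7:inf
step 5: dist = v0:15,v1:0,v2:30,v3:41,v4:47,v5:38,v6:60,v7:inf
step 6: dist = v0:15,v1:0,v2:30,v3:41,v4:47,v5:38,v6:60,v7:inf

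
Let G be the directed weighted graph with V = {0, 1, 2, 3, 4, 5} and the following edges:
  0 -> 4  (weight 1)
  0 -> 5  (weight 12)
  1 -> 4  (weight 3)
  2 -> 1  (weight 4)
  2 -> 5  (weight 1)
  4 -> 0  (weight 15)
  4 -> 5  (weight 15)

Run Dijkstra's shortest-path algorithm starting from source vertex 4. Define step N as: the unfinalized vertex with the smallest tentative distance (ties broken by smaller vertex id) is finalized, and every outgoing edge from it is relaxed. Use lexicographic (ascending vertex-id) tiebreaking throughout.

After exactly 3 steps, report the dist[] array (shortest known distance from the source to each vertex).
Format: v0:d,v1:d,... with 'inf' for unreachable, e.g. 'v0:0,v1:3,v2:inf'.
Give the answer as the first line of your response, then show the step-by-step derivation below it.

v0:15,v1:inf,v2:inf,v3:inf,v4:0,v5:15

step 1: dist = v0:15,v1:inf,v2:inf,v3:inf,v4:0,v5:15
step 2: dist = v0:15,v1:inf,v2:inf,v3:inf,v4:0,v5:15
step 3: dist = v0:15,v1:inf,v2:inf,v3:inf,v4:0,v5:15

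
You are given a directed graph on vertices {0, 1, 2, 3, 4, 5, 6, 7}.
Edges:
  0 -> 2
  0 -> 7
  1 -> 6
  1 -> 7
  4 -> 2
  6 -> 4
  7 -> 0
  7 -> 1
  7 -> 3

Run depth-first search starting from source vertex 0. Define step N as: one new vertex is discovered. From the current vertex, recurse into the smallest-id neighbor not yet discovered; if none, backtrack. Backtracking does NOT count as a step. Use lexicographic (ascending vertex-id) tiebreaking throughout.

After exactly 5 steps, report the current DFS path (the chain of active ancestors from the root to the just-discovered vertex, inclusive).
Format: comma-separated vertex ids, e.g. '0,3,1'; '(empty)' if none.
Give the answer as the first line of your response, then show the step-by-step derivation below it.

0,7,1,6

step 1: discover 0; path=0; order=0
step 2: discover 2; path=0>2; order=0,2
step 3: discover 7; path=0>7; order=0,2,7
step 4: discover 1; path=0>7>1; order=0,2,7,1
step 5: discover 6; path=0>7>1>6; order=0,2,7,1,6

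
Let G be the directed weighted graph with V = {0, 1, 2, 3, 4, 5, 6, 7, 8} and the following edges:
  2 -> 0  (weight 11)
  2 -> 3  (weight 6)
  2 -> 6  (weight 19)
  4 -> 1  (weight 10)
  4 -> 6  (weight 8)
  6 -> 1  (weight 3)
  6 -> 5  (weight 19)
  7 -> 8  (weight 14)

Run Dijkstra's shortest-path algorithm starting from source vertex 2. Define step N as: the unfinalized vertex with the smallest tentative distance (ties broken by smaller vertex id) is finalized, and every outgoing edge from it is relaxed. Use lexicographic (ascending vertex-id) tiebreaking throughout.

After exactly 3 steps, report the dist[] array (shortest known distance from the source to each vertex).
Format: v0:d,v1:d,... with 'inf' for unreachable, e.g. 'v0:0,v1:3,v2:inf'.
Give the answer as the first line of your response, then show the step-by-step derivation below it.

v0:11,v1:inf,v2:0,v3:6,v4:inf,v5:inf,v6:19,v7:inf,v8:inf

step 1: dist = v0:11,v1:inf,v2:0,v3:6,v4:inf,v5:inf,v6:19,v7:inf,v8:inf
step 2: dist = v0:11,v1:inf,v2:0,v3:6,v4:inf,v5:inf,v6:19,v7:inf,v8:inf
step 3: dist = v0:11,v1:inf,v2:0,v3:6,v4:inf,v5:inf,v6:19,v7:inf,v8:inf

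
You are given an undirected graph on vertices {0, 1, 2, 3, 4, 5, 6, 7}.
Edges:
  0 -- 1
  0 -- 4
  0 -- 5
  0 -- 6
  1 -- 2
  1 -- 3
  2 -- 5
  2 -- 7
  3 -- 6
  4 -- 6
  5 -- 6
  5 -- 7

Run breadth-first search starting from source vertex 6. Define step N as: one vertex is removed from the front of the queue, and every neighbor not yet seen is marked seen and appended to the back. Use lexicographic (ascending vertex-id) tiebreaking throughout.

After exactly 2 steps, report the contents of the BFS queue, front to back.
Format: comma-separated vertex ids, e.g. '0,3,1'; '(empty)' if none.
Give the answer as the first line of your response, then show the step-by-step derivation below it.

3,4,5,1

step 1: dequeue 6; queue=[0,3,4,5]; order=6
step 2: dequeue 0; queue=[3,4,5,1]; order=6,0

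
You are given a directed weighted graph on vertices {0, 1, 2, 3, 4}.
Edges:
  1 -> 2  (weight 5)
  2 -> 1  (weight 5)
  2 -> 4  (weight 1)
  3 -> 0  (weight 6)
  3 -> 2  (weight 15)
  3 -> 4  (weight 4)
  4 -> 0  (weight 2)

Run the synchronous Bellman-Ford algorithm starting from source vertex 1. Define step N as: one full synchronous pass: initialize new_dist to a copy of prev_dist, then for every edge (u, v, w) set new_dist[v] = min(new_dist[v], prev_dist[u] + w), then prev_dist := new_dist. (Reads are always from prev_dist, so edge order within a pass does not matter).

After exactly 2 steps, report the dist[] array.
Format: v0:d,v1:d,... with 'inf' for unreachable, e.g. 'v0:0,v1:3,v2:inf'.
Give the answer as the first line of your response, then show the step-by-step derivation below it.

v0:inf,v1:0,v2:5,v3:inf,v4:6

step 1: dist = v0:inf,v1:0,v2:5,v3:inf,v4:inf
step 2: dist = v0:inf,v1:0,v2:5,v3:inf,v4:6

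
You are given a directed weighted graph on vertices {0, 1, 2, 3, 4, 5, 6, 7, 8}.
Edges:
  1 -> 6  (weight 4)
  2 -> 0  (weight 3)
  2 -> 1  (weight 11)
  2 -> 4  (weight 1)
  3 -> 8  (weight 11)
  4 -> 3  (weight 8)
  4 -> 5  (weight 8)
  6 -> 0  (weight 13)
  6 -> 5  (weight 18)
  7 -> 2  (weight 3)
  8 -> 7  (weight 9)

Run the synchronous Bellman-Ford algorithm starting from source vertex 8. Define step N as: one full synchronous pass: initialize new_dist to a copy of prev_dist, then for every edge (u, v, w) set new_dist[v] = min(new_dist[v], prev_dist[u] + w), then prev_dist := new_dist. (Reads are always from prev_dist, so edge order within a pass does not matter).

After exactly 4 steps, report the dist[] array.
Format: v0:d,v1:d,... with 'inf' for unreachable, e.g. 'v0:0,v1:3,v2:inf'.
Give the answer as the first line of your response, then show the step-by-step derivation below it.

v0:15,v1:23,v2:12,v3:21,v4:13,v5:21,v6:27,v7:9,v8:0

step 1: dist = v0:inf,v1:inf,v2:inf,v3:inf,v4:inf,v5:inf,v6:inf,v7:9,v8:0
step 2: dist = v0:inf,v1:inf,v2:12,v3:inf,v4:inf,v5:inf,v6:inf,v7:9,v8:0
step 3: dist = v0:15,v1:23,v2:12,v3:inf,v4:13,v5:inf,v6:inf,v7:9,v8:0
step 4: dist = v0:15,v1:23,v2:12,v3:21,v4:13,v5:21,v6:27,v7:9,v8:0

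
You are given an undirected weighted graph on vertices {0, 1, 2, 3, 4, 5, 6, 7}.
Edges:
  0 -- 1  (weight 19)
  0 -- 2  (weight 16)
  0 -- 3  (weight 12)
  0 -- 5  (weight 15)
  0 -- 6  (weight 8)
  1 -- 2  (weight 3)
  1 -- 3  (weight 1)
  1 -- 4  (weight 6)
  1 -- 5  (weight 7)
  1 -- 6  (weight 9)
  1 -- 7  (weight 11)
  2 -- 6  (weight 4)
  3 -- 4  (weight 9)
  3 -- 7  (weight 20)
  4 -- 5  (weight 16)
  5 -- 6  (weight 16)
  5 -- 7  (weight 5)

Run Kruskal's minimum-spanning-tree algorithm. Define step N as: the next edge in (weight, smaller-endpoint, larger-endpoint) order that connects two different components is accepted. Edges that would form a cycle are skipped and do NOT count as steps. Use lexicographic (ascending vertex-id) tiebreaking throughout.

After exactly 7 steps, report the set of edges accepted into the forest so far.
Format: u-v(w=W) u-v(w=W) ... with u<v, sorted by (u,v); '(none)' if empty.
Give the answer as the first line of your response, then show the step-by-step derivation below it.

0-6(w=8) 1-2(w=3) 1-3(w=1) 1-4(w=6) 1-5(w=7) 2-6(w=4) 5-7(w=5)

step 1: add edge 1-3 (w=1); MST = {1-3(w=1)}
step 2: add edge 1-2 (w=3); MST = {1-2(w=3) 1-3(w=1)}
step 3: add edge 2-6 (w=4); MST = {1-2(w=3) 1-3(w=1) 2-6(w=4)}
step 4: add edge 5-7 (w=5); MST = {1-2(w=3) 1-3(w=1) 2-6(w=4) 5-7(w=5)}
step 5: add edge 1-4 (w=6); MST = {1-2(w=3) 1-3(w=1) 1-4(w=6) 2-6(w=4) 5-7(w=5)}
step 6: add edge 1-5 (w=7); MST = {1-2(w=3) 1-3(w=1) 1-4(w=6) 1-5(w=7) 2-6(w=4) 5-7(w=5)}
step 7: add edge 0-6 (w=8); MST = {0-6(w=8) 1-2(w=3) 1-3(w=1) 1-4(w=6) 1-5(w=7) 2-6(w=4) 5-7(w=5)}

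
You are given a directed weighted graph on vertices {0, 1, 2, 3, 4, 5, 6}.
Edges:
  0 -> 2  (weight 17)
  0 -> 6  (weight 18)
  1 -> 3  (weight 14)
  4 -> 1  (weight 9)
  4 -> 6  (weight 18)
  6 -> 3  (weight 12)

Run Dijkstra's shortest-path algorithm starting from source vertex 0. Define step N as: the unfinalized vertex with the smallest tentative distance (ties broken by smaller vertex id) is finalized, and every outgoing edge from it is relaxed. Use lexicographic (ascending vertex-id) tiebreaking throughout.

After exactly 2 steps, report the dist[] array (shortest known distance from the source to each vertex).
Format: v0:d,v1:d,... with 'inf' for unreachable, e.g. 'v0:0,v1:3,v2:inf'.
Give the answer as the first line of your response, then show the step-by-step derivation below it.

v0:0,v1:inf,v2:17,v3:inf,v4:inf,v5:inf,v6:18

step 1: dist = v0:0,v1:inf,v2:17,v3:inf,v4:inf,v5:inf,v6:18
step 2: dist = v0:0,v1:inf,v2:17,v3:inf,v4:inf,v5:inf,v6:18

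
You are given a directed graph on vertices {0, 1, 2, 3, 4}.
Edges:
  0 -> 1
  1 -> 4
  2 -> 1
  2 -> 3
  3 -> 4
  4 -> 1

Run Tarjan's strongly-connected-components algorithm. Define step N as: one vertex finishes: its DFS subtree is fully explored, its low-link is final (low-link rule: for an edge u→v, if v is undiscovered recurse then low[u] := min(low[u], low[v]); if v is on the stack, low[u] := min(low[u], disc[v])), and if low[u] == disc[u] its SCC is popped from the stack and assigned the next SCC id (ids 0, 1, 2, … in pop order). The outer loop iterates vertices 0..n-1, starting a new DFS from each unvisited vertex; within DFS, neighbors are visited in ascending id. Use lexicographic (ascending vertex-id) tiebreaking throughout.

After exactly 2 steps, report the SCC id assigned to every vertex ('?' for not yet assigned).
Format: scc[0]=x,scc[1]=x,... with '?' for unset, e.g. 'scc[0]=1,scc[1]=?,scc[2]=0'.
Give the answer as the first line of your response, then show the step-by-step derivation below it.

scc[0]=?,scc[1]=0,scc[2]=?,scc[3]=?,scc[4]=0

step 1: low=(low[0]=0,low[1]=1,low[2]=?,low[3]=?,low[4]=1); scc=(scc[0]=?,scc[1]=?,scc[2]=?,scc[3]=?,scc[4]=?)
step 2: low=(low[0]=0,low[1]=1,low[2]=?,low[3]=?,low[4]=1); scc=(scc[0]=?,scc[1]=0,scc[2]=?,scc[3]=?,scc[4]=0)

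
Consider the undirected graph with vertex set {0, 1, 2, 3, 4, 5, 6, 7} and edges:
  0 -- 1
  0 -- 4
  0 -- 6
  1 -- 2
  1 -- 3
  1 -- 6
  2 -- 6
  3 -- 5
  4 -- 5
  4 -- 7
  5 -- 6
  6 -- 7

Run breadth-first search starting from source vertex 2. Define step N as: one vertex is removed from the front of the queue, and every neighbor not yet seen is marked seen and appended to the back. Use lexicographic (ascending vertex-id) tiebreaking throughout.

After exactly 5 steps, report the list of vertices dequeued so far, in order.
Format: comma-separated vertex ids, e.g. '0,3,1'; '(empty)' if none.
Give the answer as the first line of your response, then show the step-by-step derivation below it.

2,1,6,0,3

step 1: dequeue 2; queue=[1,6]; order=2
step 2: dequeue 1; queue=[6,0,3]; order=2,1
step 3: dequeue 6; queue=[0,3,5,7]; order=2,1,6
step 4: dequeue 0; queue=[3,5,7,4]; order=2,1,6,0
step 5: dequeue 3; queue=[5,7,4]; order=2,1,6,0,3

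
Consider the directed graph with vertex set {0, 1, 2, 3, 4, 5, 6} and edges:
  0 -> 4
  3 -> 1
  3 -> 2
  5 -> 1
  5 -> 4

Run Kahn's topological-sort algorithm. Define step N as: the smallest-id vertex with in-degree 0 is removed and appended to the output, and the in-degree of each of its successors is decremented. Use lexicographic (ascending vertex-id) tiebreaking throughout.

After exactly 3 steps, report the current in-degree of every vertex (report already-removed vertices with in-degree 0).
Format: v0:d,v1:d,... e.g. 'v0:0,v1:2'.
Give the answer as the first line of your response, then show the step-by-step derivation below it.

v0:0,v1:1,v2:0,v3:0,v4:1,v5:0,v6:0

step 1: output 0; order=[0]; indeg=(0,2,1,0,1,0,0)
step 2: output 3; order=[0,3]; indeg=(0,1,0,0,1,0,0)
step 3: output 2; order=[0,3,2]; indeg=(0,1,0,0,1,0,0)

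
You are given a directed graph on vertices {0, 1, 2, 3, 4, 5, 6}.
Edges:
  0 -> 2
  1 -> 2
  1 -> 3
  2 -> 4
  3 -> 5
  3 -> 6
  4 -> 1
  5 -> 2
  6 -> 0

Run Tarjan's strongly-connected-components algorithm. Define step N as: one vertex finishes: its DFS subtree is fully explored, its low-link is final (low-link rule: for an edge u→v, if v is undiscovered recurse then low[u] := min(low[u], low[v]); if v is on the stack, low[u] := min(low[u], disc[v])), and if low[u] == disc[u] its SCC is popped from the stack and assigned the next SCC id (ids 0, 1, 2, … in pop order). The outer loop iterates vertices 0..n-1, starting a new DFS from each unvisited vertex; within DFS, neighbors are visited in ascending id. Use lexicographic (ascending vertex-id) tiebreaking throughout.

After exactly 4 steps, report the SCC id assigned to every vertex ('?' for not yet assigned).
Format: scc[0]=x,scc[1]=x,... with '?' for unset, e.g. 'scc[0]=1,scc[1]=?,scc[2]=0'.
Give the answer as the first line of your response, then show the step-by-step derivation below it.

scc[0]=?,scc[1]=?,scc[2]=?,scc[3]=?,scc[4]=?,scc[5]=?,scc[6]=?

step 1: low=(low[0]=0,low[1]=1,low[2]=1,low[3]=4,low[4]=2,low[5]=1,low[6]=?); scc=(scc[0]=?,scc[1]=?,scc[2]=?,scc[3]=?,scc[4]=?,scc[5]=?,scc[6]=?)
step 2: low=(low[0]=0,low[1]=1,low[2]=1,low[3]=1,low[4]=2,low[5]=1,low[6]=0); scc=(scc[0]=?,scc[1]=?,scc[2]=?,scc[3]=?,scc[4]=?,scc[5]=?,scc[6]=?)
step 3: low=(low[0]=0,low[1]=1,low[2]=1,low[3]=0,low[4]=2,low[5]=1,low[6]=0); scc=(scc[0]=?,scc[1]=?,scc[2]=?,scc[3]=?,scc[4]=?,scc[5]=?,scc[6]=?)
step 4: low=(low[0]=0,low[1]=0,low[2]=1,low[3]=0,low[4]=2,low[5]=1,low[6]=0); scc=(scc[0]=?,scc[1]=?,scc[2]=?,scc[3]=?,scc[4]=?,scc[5]=?,scc[6]=?)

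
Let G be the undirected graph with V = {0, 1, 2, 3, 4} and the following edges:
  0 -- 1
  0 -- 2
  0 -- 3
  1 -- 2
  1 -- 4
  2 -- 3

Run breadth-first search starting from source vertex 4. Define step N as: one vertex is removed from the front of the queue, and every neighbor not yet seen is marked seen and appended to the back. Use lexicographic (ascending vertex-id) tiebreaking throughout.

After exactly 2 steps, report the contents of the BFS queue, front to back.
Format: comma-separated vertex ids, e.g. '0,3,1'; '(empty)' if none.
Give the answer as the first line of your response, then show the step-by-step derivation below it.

0,2

step 1: dequeue 4; queue=[1]; order=4
step 2: dequeue 1; queue=[0,2]; order=4,1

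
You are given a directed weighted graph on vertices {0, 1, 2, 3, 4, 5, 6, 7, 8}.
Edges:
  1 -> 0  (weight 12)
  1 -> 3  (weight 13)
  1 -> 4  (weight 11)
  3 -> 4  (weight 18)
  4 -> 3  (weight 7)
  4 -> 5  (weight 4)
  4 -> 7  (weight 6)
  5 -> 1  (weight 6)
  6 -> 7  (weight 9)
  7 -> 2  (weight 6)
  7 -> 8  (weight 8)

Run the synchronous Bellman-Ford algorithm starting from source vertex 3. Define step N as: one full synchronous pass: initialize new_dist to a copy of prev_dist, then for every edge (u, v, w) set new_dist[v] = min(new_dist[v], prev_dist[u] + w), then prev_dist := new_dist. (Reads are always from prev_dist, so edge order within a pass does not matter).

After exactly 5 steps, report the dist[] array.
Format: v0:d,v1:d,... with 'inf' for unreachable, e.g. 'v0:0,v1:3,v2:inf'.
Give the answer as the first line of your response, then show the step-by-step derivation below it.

v0:40,v1:28,v2:30,v3:0,v4:18,v5:22,v6:inf,v7:24,v8:32

step 1: dist = v0:inf,v1:inf,v2:inf,v3:0,v4:18,v5:inf,v6:inf,v7:inf,v8:inf
step 2: dist = v0:inf,v1:inf,v2:inf,v3:0,v4:18,v5:22,v6:inf,v7:24,v8:inf
step 3: dist = v0:inf,v1:28,v2:30,v3:0,v4:18,v5:22,v6:inf,v7:24,v8:32
step 4: dist = v0:40,v1:28,v2:30,v3:0,v4:18,v5:22,v6:inf,v7:24,v8:32
step 5: dist = v0:40,v1:28,v2:30,v3:0,v4:18,v5:22,v6:inf,v7:24,v8:32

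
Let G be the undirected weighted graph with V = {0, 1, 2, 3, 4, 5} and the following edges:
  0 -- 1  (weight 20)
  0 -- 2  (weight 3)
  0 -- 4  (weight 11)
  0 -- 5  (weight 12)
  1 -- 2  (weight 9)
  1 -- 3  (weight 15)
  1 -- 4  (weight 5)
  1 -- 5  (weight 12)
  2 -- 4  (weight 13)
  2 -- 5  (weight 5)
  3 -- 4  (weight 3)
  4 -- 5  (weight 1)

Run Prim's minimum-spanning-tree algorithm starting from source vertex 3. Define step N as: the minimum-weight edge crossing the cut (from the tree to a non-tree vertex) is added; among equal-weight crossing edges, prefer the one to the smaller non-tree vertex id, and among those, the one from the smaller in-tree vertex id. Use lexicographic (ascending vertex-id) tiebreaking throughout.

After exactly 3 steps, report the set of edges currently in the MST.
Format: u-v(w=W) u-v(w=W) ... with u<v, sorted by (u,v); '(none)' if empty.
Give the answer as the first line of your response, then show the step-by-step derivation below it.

1-4(w=5) 3-4(w=3) 4-5(w=1)

step 1: add edge 3-4 (w=3); MST = {3-4(w=3)}
step 2: add edge 4-5 (w=1); MST = {3-4(w=3) 4-5(w=1)}
step 3: add edge 1-4 (w=5); MST = {1-4(w=5) 3-4(w=3) 4-5(w=1)}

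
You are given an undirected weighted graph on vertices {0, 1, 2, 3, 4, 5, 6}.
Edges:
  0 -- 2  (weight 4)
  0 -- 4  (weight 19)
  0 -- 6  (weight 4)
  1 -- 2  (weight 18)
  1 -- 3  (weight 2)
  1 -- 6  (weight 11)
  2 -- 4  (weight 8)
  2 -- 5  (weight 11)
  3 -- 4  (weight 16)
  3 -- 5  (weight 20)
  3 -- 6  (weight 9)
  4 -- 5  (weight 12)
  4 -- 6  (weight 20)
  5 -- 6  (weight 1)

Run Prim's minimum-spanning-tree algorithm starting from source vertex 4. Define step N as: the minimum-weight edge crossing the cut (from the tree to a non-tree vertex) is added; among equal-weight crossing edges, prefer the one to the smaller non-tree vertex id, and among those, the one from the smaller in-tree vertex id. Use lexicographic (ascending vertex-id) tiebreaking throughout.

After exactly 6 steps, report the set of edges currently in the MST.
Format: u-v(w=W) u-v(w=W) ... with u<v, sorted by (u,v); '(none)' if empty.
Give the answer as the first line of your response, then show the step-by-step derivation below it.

0-2(w=4) 0-6(w=4) 1-3(w=2) 2-4(w=8) 3-6(w=9) 5-6(w=1)

step 1: add edge 2-4 (w=8); MST = {2-4(w=8)}
step 2: add edge 0-2 (w=4); MST = {0-2(w=4) 2-4(w=8)}
step 3: add edge 0-6 (w=4); MST = {0-2(w=4) 0-6(w=4) 2-4(w=8)}
step 4: add edge 5-6 (w=1); MST = {0-2(w=4) 0-6(w=4) 2-4(w=8) 5-6(w=1)}
step 5: add edge 3-6 (w=9); MST = {0-2(w=4) 0-6(w=4) 2-4(w=8) 3-6(w=9) 5-6(w=1)}
step 6: add edge 1-3 (w=2); MST = {0-2(w=4) 0-6(w=4) 1-3(w=2) 2-4(w=8) 3-6(w=9) 5-6(w=1)}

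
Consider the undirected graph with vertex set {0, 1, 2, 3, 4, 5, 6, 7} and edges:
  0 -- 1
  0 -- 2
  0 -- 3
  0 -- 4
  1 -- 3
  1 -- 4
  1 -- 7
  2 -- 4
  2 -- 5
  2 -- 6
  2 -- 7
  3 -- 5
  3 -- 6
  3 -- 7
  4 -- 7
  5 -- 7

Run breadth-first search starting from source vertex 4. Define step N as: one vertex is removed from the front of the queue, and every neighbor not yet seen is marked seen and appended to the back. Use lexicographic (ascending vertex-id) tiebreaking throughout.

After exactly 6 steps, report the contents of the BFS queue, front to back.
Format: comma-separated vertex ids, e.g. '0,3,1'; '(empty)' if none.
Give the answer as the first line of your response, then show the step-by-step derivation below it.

5,6

step 1: dequeue 4; queue=[0,1,2,7]; order=4
step 2: dequeue 0; queue=[1,2,7,3]; order=4,0
step 3: dequeue 1; queue=[2,7,3]; order=4,0,1
step 4: dequeue 2; queue=[7,3,5,6]; order=4,0,1,2
step 5: dequeue 7; queue=[3,5,6]; order=4,0,1,2,7
step 6: dequeue 3; queue=[5,6]; order=4,0,1,2,7,3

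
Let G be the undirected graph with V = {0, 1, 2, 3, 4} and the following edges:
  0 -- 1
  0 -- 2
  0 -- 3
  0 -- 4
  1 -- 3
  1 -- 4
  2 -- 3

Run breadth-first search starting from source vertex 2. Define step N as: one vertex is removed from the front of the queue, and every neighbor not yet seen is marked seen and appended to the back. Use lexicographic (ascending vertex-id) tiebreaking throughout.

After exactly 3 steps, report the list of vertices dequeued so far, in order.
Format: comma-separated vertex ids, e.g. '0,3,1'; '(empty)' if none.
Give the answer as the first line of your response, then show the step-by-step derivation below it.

2,0,3

step 1: dequeue 2; queue=[0,3]; order=2
step 2: dequeue 0; queue=[3,1,4]; order=2,0
step 3: dequeue 3; queue=[1,4]; order=2,0,3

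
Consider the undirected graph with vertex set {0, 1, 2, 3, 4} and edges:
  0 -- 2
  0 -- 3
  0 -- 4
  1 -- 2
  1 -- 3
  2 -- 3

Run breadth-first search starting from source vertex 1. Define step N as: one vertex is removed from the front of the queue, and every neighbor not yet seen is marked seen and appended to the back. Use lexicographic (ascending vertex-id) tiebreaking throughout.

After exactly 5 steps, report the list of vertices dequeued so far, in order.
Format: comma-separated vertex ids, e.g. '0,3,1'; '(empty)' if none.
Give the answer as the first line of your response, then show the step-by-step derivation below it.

1,2,3,0,4

step 1: dequeue 1; queue=[2,3]; order=1
step 2: dequeue 2; queue=[3,0]; order=1,2
step 3: dequeue 3; queue=[0]; order=1,2,3
step 4: dequeue 0; queue=[4]; order=1,2,3,0
step 5: dequeue 4; queue=[(empty)]; order=1,2,3,0,4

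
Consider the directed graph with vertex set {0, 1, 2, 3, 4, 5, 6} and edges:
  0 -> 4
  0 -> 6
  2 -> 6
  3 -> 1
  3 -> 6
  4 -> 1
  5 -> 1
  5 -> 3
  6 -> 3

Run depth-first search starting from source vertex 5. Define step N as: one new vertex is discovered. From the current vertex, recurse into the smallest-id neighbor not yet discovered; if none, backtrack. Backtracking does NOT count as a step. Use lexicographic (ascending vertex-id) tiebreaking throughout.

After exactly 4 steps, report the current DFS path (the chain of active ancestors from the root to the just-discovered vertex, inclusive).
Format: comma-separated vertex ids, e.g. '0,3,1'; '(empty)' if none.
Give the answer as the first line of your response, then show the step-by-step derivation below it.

5,3,6

step 1: discover 5; path=5; order=5
step 2: discover 1; path=5>1; order=5,1
step 3: discover 3; path=5>3; order=5,1,3
step 4: discover 6; path=5>3>6; order=5,1,3,6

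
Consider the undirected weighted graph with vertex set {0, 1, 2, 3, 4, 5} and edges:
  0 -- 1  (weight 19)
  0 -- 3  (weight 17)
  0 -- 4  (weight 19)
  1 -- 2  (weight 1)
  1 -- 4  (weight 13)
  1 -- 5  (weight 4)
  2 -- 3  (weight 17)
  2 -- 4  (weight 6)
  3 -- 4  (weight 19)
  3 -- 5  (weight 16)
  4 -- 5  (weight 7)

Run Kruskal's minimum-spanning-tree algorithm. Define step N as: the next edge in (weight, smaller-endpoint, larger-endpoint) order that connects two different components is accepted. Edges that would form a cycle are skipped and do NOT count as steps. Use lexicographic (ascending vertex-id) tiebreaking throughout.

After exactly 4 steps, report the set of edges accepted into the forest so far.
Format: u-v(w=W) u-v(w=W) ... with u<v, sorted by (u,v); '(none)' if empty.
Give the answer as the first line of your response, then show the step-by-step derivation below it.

1-2(w=1) 1-5(w=4) 2-4(w=6) 3-5(w=16)

step 1: add edge 1-2 (w=1); MST = {1-2(w=1)}
step 2: add edge 1-5 (w=4); MST = {1-2(w=1) 1-5(w=4)}
step 3: add edge 2-4 (w=6); MST = {1-2(w=1) 1-5(w=4) 2-4(w=6)}
step 4: add edge 3-5 (w=16); MST = {1-2(w=1) 1-5(w=4) 2-4(w=6) 3-5(w=16)}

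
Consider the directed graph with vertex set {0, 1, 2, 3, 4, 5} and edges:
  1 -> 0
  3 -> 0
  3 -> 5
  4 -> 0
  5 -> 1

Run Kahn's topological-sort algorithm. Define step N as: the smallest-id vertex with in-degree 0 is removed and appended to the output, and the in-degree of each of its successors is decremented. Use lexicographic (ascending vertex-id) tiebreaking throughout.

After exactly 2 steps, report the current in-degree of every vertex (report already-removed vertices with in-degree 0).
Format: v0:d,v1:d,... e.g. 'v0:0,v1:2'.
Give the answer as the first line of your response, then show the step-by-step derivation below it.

v0:2,v1:1,v2:0,v3:0,v4:0,v5:0

step 1: output 2; order=[2]; indeg=(3,1,0,0,0,1)
step 2: output 3; order=[2,3]; indeg=(2,1,0,0,0,0)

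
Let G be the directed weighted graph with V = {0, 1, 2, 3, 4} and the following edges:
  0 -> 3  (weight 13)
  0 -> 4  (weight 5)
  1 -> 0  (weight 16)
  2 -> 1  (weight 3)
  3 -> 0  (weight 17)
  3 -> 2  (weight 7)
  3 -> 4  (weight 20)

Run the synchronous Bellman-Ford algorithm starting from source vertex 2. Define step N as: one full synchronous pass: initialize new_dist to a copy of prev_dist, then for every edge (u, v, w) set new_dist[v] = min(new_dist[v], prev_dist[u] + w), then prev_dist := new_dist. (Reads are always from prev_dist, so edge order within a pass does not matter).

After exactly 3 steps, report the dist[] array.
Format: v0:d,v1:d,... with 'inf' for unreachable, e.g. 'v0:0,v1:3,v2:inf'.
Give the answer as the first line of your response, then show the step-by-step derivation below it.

v0:19,v1:3,v2:0,v3:32,v4:24

step 1: dist = v0:inf,v1:3,v2:0,v3:inf,v4:inf
step 2: dist = v0:19,v1:3,v2:0,v3:inf,v4:inf
step 3: dist = v0:19,v1:3,v2:0,v3:32,v4:24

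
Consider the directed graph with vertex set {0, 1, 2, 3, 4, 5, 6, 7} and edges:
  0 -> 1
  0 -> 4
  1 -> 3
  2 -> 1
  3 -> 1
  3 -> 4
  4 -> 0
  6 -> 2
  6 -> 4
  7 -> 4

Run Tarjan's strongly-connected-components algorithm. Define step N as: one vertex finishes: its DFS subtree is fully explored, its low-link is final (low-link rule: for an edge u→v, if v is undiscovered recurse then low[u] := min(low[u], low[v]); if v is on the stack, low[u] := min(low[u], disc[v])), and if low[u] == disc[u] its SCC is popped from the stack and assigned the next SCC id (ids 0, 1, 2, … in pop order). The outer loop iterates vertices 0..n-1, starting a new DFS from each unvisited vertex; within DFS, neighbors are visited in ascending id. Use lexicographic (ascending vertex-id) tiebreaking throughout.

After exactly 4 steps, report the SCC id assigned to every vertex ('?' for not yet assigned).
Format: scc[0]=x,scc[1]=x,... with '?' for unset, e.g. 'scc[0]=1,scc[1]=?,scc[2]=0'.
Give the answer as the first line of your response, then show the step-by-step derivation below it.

scc[0]=0,scc[1]=0,scc[2]=?,scc[3]=0,scc[4]=0,scc[5]=?,scc[6]=?,scc[7]=?

step 1: low=(low[0]=0,low[1]=1,low[2]=?,low[3]=1,low[4]=0,low[5]=?,low[6]=?,low[7]=?); scc=(scc[0]=?,scc[1]=?,scc[2]=?,scc[3]=?,scc[4]=?,scc[5]=?,scc[6]=?,scc[7]=?)
step 2: low=(low[0]=0,low[1]=1,low[2]=?,low[3]=0,low[4]=0,low[5]=?,low[6]=?,low[7]=?); scc=(scc[0]=?,scc[1]=?,scc[2]=?,scc[3]=?,scc[4]=?,scc[5]=?,scc[6]=?,scc[7]=?)
step 3: low=(low[0]=0,low[1]=0,low[2]=?,low[3]=0,low[4]=0,low[5]=?,low[6]=?,low[7]=?); scc=(scc[0]=?,scc[1]=?,scc[2]=?,scc[3]=?,scc[4]=?,scc[5]=?,scc[6]=?,scc[7]=?)
step 4: low=(low[0]=0,low[1]=0,low[2]=?,low[3]=0,low[4]=0,low[5]=?,low[6]=?,low[7]=?); scc=(scc[0]=0,scc[1]=0,scc[2]=?,scc[3]=0,scc[4]=0,scc[5]=?,scc[6]=?,scc[7]=?)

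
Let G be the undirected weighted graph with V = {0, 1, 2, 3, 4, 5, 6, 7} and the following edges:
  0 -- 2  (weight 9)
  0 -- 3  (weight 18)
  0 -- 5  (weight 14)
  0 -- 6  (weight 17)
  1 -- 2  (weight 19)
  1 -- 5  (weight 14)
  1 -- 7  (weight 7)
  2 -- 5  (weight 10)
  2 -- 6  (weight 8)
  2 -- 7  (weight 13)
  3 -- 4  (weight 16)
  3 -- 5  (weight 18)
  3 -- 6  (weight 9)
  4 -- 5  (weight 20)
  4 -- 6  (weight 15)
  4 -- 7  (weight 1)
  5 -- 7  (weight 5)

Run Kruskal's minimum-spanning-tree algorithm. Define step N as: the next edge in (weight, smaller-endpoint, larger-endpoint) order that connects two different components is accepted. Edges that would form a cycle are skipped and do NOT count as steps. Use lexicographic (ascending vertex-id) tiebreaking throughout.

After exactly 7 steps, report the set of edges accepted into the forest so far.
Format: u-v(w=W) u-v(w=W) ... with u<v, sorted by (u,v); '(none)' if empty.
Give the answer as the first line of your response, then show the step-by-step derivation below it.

0-2(w=9) 1-7(w=7) 2-5(w=10) 2-6(w=8) 3-6(w=9) 4-7(w=1) 5-7(w=5)

step 1: add edge 4-7 (w=1); MST = {4-7(w=1)}
step 2: add edge 5-7 (w=5); MST = {4-7(w=1) 5-7(w=5)}
step 3: add edge 1-7 (w=7); MST = {1-7(w=7) 4-7(w=1) 5-7(w=5)}
step 4: add edge 2-6 (w=8); MST = {1-7(w=7) 2-6(w=8) 4-7(w=1) 5-7(w=5)}
step 5: add edge 0-2 (w=9); MST = {0-2(w=9) 1-7(w=7) 2-6(w=8) 4-7(w=1) 5-7(w=5)}
step 6: add edge 3-6 (w=9); MST = {0-2(w=9) 1-7(w=7) 2-6(w=8) 3-6(w=9) 4-7(w=1) 5-7(w=5)}
step 7: add edge 2-5 (w=10); MST = {0-2(w=9) 1-7(w=7) 2-5(w=10) 2-6(w=8) 3-6(w=9) 4-7(w=1) 5-7(w=5)}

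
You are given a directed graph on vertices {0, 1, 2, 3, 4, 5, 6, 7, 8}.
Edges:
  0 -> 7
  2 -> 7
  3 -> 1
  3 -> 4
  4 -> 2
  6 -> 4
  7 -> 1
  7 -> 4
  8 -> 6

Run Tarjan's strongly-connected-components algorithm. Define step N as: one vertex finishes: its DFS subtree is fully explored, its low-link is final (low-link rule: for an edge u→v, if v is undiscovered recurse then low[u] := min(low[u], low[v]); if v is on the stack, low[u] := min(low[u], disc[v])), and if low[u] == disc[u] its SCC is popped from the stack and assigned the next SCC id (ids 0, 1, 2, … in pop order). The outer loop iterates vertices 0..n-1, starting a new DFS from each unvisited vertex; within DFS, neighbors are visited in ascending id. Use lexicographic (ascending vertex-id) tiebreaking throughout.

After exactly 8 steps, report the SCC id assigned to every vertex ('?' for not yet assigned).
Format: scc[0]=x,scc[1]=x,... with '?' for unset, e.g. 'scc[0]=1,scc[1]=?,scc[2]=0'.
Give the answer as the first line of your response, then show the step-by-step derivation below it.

scc[0]=2,scc[1]=0,scc[2]=1,scc[3]=3,scc[4]=1,scc[5]=4,scc[6]=5,scc[7]=1,scc[8]=?

step 1: low=(low[0]=0,low[1]=2,low[2]=?,low[3]=?,low[4]=?,low[5]=?,low[6]=?,low[7]=1,low[8]=?); scc=(scc[0]=?,scc[1]=0,scc[2]=?,scc[3]=?,scc[4]=?,scc[5]=?,scc[6]=?,scc[7]=?,scc[8]=?)
step 2: low=(low[0]=0,low[1]=2,low[2]=1,low[3]=?,low[4]=3,low[5]=?,low[6]=?,low[7]=1,low[8]=?); scc=(scc[0]=?,scc[1]=0,scc[2]=?,scc[3]=?,scc[4]=?,scc[5]=?,scc[6]=?,scc[7]=?,scc[8]=?)
step 3: low=(low[0]=0,low[1]=2,low[2]=1,low[3]=?,low[4]=1,low[5]=?,low[6]=?,low[7]=1,low[8]=?); scc=(scc[0]=?,scc[1]=0,scc[2]=?,scc[3]=?,scc[4]=?,scc[5]=?,scc[6]=?,scc[7]=?,scc[8]=?)
step 4: low=(low[0]=0,low[1]=2,low[2]=1,low[3]=?,low[4]=1,low[5]=?,low[6]=?,low[7]=1,low[8]=?); scc=(scc[0]=?,scc[1]=0,scc[2]=1,scc[3]=?,scc[4]=1,scc[5]=?,scc[6]=?,scc[7]=1,scc[8]=?)
step 5: low=(low[0]=0,low[1]=2,low[2]=1,low[3]=?,low[4]=1,low[5]=?,low[6]=?,low[7]=1,low[8]=?); scc=(scc[0]=2,scc[1]=0,scc[2]=1,scc[3]=?,scc[4]=1,scc[5]=?,scc[6]=?,scc[7]=1,scc[8]=?)
step 6: low=(low[0]=0,low[1]=2,low[2]=1,low[3]=5,low[4]=1,low[5]=?,low[6]=?,low[7]=1,low[8]=?); scc=(scc[0]=2,scc[1]=0,scc[2]=1,scc[3]=3,scc[4]=1,scc[5]=?,scc[6]=?,scc[7]=1,scc[8]=?)
step 7: low=(low[0]=0,low[1]=2,low[2]=1,low[3]=5,low[4]=1,low[5]=6,low[6]=?,low[7]=1,low[8]=?); scc=(scc[0]=2,scc[1]=0,scc[2]=1,scc[3]=3,scc[4]=1,scc[5]=4,scc[6]=?,scc[7]=1,scc[8]=?)
step 8: low=(low[0]=0,low[1]=2,low[2]=1,low[3]=5,low[4]=1,low[5]=6,low[6]=7,low[7]=1,low[8]=?); scc=(scc[0]=2,scc[1]=0,scc[2]=1,scc[3]=3,scc[4]=1,scc[5]=4,scc[6]=5,scc[7]=1,scc[8]=?)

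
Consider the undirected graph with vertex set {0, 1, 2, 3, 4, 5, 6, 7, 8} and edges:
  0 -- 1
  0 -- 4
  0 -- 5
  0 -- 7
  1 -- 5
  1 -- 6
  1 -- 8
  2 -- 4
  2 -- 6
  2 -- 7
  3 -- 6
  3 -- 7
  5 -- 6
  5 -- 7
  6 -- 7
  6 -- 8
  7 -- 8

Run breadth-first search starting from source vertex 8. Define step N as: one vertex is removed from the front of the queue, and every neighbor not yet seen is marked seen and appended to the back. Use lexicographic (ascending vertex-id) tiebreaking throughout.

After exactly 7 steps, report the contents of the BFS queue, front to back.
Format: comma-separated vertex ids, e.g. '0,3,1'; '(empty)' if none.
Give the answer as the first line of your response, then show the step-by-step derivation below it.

3,4

step 1: dequeue 8; queue=[1,6,7]; order=8
step 2: dequeue 1; queue=[6,7,0,5]; order=8,1
step 3: dequeue 6; queue=[7,0,5,2,3]; order=8,1,6
step 4: dequeue 7; queue=[0,5,2,3]; order=8,1,6,7
step 5: dequeue 0; queue=[5,2,3,4]; order=8,1,6,7,0
step 6: dequeue 5; queue=[2,3,4]; order=8,1,6,7,0,5
step 7: dequeue 2; queue=[3,4]; order=8,1,6,7,0,5,2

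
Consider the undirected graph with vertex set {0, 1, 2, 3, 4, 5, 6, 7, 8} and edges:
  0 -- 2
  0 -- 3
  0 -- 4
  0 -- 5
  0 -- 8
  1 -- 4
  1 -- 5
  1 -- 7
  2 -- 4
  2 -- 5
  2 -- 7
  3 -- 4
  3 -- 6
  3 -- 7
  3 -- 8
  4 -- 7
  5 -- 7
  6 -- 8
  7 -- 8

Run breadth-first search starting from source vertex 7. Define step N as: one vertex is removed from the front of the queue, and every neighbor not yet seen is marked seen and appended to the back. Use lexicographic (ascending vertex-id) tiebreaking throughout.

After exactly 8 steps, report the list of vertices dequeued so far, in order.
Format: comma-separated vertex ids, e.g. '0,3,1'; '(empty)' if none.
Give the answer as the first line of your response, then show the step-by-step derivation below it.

7,1,2,3,4,5,8,0

step 1: dequeue 7; queue=[1,2,3,4,5,8]; order=7
step 2: dequeue 1; queue=[2,3,4,5,8]; order=7,1
step 3: dequeue 2; queue=[3,4,5,8,0]; order=7,1,2
step 4: dequeue 3; queue=[4,5,8,0,6]; order=7,1,2,3
step 5: dequeue 4; queue=[5,8,0,6]; order=7,1,2,3,4
step 6: dequeue 5; queue=[8,0,6]; order=7,1,2,3,4,5
step 7: dequeue 8; queue=[0,6]; order=7,1,2,3,4,5,8
step 8: dequeue 0; queue=[6]; order=7,1,2,3,4,5,8,0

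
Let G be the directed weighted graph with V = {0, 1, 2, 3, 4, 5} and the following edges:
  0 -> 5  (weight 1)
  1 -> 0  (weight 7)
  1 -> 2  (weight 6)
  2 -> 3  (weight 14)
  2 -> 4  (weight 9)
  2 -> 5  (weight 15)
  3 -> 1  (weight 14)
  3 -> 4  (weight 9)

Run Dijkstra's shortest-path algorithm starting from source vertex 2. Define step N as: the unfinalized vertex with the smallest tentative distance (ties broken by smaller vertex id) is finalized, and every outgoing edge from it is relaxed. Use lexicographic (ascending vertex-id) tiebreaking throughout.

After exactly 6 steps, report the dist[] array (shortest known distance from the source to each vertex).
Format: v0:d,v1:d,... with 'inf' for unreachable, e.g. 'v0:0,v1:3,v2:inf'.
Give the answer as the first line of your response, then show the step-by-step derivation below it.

v0:35,v1:28,v2:0,v3:14,v4:9,v5:15

step 1: dist = v0:inf,v1:inf,v2:0,v3:14,v4:9,v5:15
step 2: dist = v0:inf,v1:inf,v2:0,v3:14,v4:9,v5:15
step 3: dist = v0:inf,v1:28,v2:0,v3:14,v4:9,v5:15
step 4: dist = v0:inf,v1:28,v2:0,v3:14,v4:9,v5:15
step 5: dist = v0:35,v1:28,v2:0,v3:14,v4:9,v5:15
step 6: dist = v0:35,v1:28,v2:0,v3:14,v4:9,v5:15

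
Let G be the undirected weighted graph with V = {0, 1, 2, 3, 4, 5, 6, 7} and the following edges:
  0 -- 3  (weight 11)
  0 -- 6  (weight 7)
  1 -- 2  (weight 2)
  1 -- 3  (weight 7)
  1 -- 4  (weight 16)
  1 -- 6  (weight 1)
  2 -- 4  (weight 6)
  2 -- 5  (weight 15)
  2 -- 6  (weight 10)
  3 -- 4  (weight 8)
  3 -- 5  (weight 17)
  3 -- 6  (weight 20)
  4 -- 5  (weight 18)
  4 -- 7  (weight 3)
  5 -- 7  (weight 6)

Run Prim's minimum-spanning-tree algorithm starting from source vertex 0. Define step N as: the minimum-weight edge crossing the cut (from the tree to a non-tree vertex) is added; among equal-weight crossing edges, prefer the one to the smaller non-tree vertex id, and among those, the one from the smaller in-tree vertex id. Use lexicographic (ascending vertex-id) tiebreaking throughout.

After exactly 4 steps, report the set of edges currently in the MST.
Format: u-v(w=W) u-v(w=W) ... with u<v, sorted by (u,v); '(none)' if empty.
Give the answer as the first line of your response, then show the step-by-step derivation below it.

0-6(w=7) 1-2(w=2) 1-6(w=1) 2-4(w=6)

step 1: add edge 0-6 (w=7); MST = {0-6(w=7)}
step 2: add edge 1-6 (w=1); MST = {0-6(w=7) 1-6(w=1)}
step 3: add edge 1-2 (w=2); MST = {0-6(w=7) 1-2(w=2) 1-6(w=1)}
step 4: add edge 2-4 (w=6); MST = {0-6(w=7) 1-2(w=2) 1-6(w=1) 2-4(w=6)}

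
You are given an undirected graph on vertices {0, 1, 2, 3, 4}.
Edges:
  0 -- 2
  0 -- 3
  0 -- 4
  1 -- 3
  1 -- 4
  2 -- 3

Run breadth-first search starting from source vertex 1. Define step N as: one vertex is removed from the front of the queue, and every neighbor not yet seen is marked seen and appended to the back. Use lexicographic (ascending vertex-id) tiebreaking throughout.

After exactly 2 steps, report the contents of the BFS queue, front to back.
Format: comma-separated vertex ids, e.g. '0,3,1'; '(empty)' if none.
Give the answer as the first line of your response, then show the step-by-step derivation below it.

4,0,2

step 1: dequeue 1; queue=[3,4]; order=1
step 2: dequeue 3; queue=[4,0,2]; order=1,3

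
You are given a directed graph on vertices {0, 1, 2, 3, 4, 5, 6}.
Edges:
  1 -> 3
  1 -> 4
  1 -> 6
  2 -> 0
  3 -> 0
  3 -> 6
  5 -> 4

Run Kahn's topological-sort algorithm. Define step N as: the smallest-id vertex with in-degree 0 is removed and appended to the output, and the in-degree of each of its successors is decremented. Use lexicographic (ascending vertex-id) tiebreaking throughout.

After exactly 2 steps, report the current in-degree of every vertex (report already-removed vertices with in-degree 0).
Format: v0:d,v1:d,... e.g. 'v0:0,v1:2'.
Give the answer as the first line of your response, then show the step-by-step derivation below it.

v0:1,v1:0,v2:0,v3:0,v4:1,v5:0,v6:1

step 1: output 1; order=[1]; indeg=(2,0,0,0,1,0,1)
step 2: output 2; order=[1,2]; indeg=(1,0,0,0,1,0,1)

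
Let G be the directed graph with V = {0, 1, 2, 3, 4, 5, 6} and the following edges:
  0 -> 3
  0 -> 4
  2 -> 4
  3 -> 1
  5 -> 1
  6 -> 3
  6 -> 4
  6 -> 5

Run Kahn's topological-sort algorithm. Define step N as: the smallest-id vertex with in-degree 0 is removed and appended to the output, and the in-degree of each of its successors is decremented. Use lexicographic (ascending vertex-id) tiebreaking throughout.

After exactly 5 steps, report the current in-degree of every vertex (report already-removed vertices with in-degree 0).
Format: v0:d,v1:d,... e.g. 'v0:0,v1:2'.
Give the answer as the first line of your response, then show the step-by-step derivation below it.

v0:0,v1:1,v2:0,v3:0,v4:0,v5:0,v6:0

step 1: output 0; order=[0]; indeg=(0,2,0,1,2,1,0)
step 2: output 2; order=[0,2]; indeg=(0,2,0,1,1,1,0)
step 3: output 6; order=[0,2,6]; indeg=(0,2,0,0,0,0,0)
step 4: output 3; order=[0,2,6,3]; indeg=(0,1,0,0,0,0,0)
step 5: output 4; order=[0,2,6,3,4]; indeg=(0,1,0,0,0,0,0)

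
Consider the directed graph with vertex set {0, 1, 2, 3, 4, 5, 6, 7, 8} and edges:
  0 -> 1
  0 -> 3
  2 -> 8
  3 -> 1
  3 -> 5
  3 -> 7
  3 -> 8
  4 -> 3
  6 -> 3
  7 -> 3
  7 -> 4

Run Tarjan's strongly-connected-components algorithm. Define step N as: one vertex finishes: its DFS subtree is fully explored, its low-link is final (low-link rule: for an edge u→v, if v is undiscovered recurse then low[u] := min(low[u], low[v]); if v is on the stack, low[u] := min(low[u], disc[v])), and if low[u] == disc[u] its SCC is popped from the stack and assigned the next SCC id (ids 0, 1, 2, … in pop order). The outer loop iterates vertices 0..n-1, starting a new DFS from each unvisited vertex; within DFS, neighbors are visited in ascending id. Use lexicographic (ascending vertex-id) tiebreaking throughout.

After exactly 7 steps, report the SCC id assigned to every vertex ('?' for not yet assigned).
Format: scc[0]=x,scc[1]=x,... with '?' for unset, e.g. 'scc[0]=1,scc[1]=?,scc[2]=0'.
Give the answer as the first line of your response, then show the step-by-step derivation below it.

scc[0]=4,scc[1]=0,scc[2]=?,scc[3]=3,scc[4]=3,scc[5]=1,scc[6]=?,scc[7]=3,scc[8]=2

step 1: low=(low[0]=0,low[1]=1,low[2]=?,low[3]=?,low[4]=?,low[5]=?,low[6]=?,low[7]=?,low[8]=?); scc=(scc[0]=?,scc[1]=0,scc[2]=?,scc[3]=?,scc[4]=?,scc[5]=?,scc[6]=?,scc[7]=?,scc[8]=?)
step 2: low=(low[0]=0,low[1]=1,low[2]=?,low[3]=2,low[4]=?,low[5]=3,low[6]=?,low[7]=?,low[8]=?); scc=(scc[0]=?,scc[1]=0,scc[2]=?,scc[3]=?,scc[4]=?,scc[5]=1,scc[6]=?,scc[7]=?,scc[8]=?)
step 3: low=(low[0]=0,low[1]=1,low[2]=?,low[3]=2,low[4]=2,low[5]=3,low[6]=?,low[7]=2,low[8]=?); scc=(scc[0]=?,scc[1]=0,scc[2]=?,scc[3]=?,scc[4]=?,scc[5]=1,scc[6]=?,scc[7]=?,scc[8]=?)
step 4: low=(low[0]=0,low[1]=1,low[2]=?,low[3]=2,low[4]=2,low[5]=3,low[6]=?,low[7]=2,low[8]=?); scc=(scc[0]=?,scc[1]=0,scc[2]=?,scc[3]=?,scc[4]=?,scc[5]=1,scc[6]=?,scc[7]=?,scc[8]=?)
step 5: low=(low[0]=0,low[1]=1,low[2]=?,low[3]=2,low[4]=2,low[5]=3,low[6]=?,low[7]=2,low[8]=6); scc=(scc[0]=?,scc[1]=0,scc[2]=?,scc[3]=?,scc[4]=?,scc[5]=1,scc[6]=?,scc[7]=?,scc[8]=2)
step 6: low=(low[0]=0,low[1]=1,low[2]=?,low[3]=2,low[4]=2,low[5]=3,low[6]=?,low[7]=2,low[8]=6); scc=(scc[0]=?,scc[1]=0,scc[2]=?,scc[3]=3,scc[4]=3,scc[5]=1,scc[6]=?,scc[7]=3,scc[8]=2)
step 7: low=(low[0]=0,low[1]=1,low[2]=?,low[3]=2,low[4]=2,low[5]=3,low[6]=?,low[7]=2,low[8]=6); scc=(scc[0]=4,scc[1]=0,scc[2]=?,scc[3]=3,scc[4]=3,scc[5]=1,scc[6]=?,scc[7]=3,scc[8]=2)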